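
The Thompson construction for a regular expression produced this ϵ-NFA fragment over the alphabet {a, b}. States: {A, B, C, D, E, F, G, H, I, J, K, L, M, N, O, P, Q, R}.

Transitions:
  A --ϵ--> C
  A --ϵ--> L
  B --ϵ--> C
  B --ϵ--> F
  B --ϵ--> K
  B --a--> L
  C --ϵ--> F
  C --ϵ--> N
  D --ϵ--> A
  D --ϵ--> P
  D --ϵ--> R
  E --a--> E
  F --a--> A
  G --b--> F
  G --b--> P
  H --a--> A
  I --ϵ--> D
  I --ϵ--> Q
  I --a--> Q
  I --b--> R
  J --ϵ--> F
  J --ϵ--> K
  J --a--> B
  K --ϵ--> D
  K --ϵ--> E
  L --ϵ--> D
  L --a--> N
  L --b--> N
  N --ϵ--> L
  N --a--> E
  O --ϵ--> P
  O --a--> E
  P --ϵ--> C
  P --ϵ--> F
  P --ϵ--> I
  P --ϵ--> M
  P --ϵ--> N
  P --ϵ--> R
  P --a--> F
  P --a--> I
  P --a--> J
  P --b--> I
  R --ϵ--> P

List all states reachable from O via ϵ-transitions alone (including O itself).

{A, C, D, F, I, L, M, N, O, P, Q, R}

Start with {O}.
From O via ϵ: add P.
From P via ϵ: add C, F, I, M, N, R.
From I via ϵ: add D, Q.
From N via ϵ: add L.
From D via ϵ: add A.
No new states can be added; the closed set is {A, C, D, F, I, L, M, N, O, P, Q, R}.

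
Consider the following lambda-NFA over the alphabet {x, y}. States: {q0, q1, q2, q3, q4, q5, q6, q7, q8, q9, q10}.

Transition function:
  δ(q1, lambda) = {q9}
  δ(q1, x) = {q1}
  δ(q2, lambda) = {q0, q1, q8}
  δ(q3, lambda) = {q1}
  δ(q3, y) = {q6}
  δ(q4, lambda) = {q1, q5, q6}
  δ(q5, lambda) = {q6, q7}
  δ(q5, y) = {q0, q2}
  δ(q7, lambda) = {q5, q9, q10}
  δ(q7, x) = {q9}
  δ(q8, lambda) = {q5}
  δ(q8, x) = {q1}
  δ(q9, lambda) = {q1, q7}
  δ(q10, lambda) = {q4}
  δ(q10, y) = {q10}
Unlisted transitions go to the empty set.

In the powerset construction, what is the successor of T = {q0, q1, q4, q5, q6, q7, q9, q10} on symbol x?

{q1, q4, q5, q6, q7, q9, q10}

q1 on x → {q1}.
q7 on x → {q9}.
No x-transition from q0, q4, q5, q6, q9, q10.
Union after reading x: {q1, q9}.
Now take the lambda-closure:
From q9 via lambda: add q7.
From q7 via lambda: add q5, q10.
From q5 via lambda: add q6.
From q10 via lambda: add q4.
No new states can be added; the closed set is {q1, q4, q5, q6, q7, q9, q10}.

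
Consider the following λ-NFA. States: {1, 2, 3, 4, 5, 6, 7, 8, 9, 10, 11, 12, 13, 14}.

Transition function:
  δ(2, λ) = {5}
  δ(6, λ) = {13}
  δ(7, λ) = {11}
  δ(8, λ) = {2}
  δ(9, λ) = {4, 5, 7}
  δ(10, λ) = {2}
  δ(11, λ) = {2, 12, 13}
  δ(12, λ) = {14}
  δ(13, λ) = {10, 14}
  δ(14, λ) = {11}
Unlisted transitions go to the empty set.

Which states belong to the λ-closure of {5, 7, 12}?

{2, 5, 7, 10, 11, 12, 13, 14}

Start with {5, 7, 12}.
From 7 via λ: add 11.
From 12 via λ: add 14.
From 11 via λ: add 2, 13.
From 13 via λ: add 10.
No new states can be added; the closed set is {2, 5, 7, 10, 11, 12, 13, 14}.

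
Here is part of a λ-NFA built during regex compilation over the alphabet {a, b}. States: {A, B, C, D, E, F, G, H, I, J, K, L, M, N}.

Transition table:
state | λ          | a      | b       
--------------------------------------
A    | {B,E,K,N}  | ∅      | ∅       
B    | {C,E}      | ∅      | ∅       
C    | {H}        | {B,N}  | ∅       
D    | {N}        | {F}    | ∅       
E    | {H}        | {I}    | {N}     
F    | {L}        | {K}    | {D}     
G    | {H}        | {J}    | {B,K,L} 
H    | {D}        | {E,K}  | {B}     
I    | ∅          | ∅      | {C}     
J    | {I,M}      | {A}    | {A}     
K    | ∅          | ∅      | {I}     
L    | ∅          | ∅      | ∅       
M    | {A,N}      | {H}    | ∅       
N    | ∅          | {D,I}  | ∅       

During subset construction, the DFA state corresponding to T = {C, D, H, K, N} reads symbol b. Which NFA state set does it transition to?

H on b → {B}.
K on b → {I}.
No b-transition from C, D, N.
Union after reading b: {B, I}.
Now take the λ-closure:
From B via λ: add C, E.
From C via λ: add H.
From H via λ: add D.
From D via λ: add N.
No new states can be added; the closed set is {B, C, D, E, H, I, N}.

{B, C, D, E, H, I, N}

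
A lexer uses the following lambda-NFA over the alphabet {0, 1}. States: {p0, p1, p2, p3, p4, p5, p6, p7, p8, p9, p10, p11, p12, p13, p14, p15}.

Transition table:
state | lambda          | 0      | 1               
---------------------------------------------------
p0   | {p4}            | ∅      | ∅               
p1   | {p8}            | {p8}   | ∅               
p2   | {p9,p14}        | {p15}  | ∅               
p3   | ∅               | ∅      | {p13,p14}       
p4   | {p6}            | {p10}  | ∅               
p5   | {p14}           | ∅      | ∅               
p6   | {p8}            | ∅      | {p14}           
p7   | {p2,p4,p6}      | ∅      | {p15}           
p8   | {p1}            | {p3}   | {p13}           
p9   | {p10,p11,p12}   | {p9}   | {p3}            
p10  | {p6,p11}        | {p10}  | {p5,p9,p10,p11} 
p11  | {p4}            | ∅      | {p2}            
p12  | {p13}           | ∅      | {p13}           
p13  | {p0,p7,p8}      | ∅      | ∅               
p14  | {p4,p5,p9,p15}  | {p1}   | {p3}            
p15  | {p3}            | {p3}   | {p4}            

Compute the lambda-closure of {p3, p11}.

{p1, p3, p4, p6, p8, p11}

Start with {p3, p11}.
From p11 via lambda: add p4.
From p4 via lambda: add p6.
From p6 via lambda: add p8.
From p8 via lambda: add p1.
No new states can be added; the closed set is {p1, p3, p4, p6, p8, p11}.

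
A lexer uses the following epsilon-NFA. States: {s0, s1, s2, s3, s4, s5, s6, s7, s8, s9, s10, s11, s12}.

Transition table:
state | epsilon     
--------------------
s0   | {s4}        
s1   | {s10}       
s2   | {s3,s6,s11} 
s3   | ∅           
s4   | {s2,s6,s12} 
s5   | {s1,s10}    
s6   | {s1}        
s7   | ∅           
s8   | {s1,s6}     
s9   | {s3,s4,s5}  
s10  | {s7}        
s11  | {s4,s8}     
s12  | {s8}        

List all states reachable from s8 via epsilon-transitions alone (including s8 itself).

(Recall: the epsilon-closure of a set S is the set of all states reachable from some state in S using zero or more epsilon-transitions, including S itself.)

Start with {s8}.
From s8 via epsilon: add s1, s6.
From s1 via epsilon: add s10.
From s10 via epsilon: add s7.
No new states can be added; the closed set is {s1, s6, s7, s8, s10}.

{s1, s6, s7, s8, s10}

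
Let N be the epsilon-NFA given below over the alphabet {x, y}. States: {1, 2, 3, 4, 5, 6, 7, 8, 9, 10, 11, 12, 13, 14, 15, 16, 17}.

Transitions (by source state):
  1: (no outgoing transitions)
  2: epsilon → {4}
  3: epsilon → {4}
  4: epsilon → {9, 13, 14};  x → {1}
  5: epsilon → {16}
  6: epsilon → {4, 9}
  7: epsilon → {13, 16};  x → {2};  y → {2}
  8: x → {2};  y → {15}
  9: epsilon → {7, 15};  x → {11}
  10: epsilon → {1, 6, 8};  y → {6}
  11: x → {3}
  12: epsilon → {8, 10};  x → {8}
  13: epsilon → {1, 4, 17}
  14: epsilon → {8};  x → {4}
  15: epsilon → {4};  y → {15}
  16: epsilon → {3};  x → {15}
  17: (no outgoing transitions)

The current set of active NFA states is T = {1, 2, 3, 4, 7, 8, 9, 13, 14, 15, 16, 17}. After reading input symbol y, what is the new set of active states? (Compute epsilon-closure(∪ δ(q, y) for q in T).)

7 on y → {2}.
8 on y → {15}.
15 on y → {15}.
No y-transition from 1, 2, 3, 4, 9, 13, 14, 16, 17.
Union after reading y: {2, 15}.
Now take the epsilon-closure:
From 2 via epsilon: add 4.
From 4 via epsilon: add 9, 13, 14.
From 9 via epsilon: add 7.
From 13 via epsilon: add 1, 17.
From 14 via epsilon: add 8.
From 7 via epsilon: add 16.
From 16 via epsilon: add 3.
No new states can be added; the closed set is {1, 2, 3, 4, 7, 8, 9, 13, 14, 15, 16, 17}.

{1, 2, 3, 4, 7, 8, 9, 13, 14, 15, 16, 17}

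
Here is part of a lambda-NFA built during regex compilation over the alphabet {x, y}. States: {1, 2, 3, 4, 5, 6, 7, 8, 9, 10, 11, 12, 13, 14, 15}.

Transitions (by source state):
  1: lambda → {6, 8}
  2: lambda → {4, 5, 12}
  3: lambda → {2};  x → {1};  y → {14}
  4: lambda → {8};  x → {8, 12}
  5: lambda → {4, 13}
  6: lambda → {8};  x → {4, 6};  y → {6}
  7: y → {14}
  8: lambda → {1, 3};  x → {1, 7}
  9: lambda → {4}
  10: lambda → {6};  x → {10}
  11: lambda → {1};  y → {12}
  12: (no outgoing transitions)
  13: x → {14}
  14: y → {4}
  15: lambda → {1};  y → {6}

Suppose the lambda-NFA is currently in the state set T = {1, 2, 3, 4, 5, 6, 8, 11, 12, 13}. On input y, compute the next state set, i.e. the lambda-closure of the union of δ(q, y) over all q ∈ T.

{1, 2, 3, 4, 5, 6, 8, 12, 13, 14}

3 on y → {14}.
6 on y → {6}.
11 on y → {12}.
No y-transition from 1, 2, 4, 5, 8, 12, 13.
Union after reading y: {6, 12, 14}.
Now take the lambda-closure:
From 6 via lambda: add 8.
From 8 via lambda: add 1, 3.
From 3 via lambda: add 2.
From 2 via lambda: add 4, 5.
From 5 via lambda: add 13.
No new states can be added; the closed set is {1, 2, 3, 4, 5, 6, 8, 12, 13, 14}.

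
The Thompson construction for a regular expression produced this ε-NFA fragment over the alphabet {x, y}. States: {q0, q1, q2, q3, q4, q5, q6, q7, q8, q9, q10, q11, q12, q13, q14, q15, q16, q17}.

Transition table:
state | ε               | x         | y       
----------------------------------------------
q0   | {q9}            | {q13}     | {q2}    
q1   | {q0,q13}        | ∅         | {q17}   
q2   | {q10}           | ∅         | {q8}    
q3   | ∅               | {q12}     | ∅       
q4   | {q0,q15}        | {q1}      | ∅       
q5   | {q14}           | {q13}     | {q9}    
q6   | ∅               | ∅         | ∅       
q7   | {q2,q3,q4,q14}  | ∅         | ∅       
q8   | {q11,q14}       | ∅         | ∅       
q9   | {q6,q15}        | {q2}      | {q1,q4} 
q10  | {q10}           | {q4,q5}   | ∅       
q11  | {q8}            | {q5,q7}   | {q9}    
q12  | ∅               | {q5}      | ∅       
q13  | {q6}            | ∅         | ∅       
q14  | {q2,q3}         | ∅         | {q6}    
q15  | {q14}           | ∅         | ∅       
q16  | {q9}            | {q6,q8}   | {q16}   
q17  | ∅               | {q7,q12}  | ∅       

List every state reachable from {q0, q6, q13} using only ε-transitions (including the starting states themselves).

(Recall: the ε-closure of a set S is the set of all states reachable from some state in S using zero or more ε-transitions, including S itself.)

Start with {q0, q6, q13}.
From q0 via ε: add q9.
From q9 via ε: add q15.
From q15 via ε: add q14.
From q14 via ε: add q2, q3.
From q2 via ε: add q10.
No new states can be added; the closed set is {q0, q2, q3, q6, q9, q10, q13, q14, q15}.

{q0, q2, q3, q6, q9, q10, q13, q14, q15}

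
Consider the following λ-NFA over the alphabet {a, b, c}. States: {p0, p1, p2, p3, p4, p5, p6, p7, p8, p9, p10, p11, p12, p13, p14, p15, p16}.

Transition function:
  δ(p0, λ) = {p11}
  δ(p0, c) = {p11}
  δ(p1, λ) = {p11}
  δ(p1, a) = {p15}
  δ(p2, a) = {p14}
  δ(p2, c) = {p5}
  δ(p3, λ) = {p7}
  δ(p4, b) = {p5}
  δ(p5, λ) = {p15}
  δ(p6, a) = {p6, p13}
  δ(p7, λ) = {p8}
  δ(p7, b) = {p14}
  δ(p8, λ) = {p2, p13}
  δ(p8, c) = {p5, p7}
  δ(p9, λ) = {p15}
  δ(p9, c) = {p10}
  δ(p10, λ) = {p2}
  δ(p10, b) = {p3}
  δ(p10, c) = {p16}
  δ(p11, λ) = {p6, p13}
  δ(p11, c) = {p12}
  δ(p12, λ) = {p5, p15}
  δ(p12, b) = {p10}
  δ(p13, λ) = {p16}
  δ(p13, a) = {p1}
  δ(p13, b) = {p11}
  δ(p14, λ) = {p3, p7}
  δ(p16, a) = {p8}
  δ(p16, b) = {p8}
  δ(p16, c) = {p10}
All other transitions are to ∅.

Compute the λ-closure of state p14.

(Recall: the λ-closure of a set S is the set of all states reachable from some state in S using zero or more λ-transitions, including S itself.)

Start with {p14}.
From p14 via λ: add p3, p7.
From p7 via λ: add p8.
From p8 via λ: add p2, p13.
From p13 via λ: add p16.
No new states can be added; the closed set is {p2, p3, p7, p8, p13, p14, p16}.

{p2, p3, p7, p8, p13, p14, p16}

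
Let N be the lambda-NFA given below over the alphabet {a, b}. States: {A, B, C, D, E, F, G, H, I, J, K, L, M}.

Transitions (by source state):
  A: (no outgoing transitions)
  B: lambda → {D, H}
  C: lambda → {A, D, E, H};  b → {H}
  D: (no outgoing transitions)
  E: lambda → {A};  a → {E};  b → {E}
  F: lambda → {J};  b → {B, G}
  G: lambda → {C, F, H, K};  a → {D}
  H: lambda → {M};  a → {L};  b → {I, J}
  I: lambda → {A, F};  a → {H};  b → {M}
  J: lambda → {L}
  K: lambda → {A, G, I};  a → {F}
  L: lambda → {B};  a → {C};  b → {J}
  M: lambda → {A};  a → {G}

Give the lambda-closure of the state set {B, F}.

Start with {B, F}.
From B via lambda: add D, H.
From F via lambda: add J.
From H via lambda: add M.
From J via lambda: add L.
From M via lambda: add A.
No new states can be added; the closed set is {A, B, D, F, H, J, L, M}.

{A, B, D, F, H, J, L, M}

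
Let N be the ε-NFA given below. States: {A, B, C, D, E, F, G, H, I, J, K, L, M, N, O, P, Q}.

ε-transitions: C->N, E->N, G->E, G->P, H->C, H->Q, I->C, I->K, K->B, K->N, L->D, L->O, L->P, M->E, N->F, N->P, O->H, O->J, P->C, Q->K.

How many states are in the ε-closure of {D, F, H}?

Start with {D, F, H}.
From H via ε: add C, Q.
From C via ε: add N.
From Q via ε: add K.
From K via ε: add B.
From N via ε: add P.
ε-closure = {B, C, D, F, H, K, N, P, Q}, which has 9 states.

9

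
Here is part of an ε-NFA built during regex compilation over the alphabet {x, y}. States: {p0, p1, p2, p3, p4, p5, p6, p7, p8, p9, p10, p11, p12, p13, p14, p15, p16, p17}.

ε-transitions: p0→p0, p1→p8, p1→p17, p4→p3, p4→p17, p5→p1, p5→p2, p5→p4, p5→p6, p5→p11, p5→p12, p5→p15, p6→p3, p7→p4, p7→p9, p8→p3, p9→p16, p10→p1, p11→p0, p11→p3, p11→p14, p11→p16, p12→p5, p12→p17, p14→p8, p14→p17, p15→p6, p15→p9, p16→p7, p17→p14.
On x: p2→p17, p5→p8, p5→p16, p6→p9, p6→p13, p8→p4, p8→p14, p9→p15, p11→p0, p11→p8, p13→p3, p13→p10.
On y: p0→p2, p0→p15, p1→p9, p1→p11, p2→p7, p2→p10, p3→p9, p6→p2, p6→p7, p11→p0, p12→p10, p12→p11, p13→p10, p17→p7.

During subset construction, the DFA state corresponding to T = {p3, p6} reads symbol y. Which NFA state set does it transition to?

p3 on y → {p9}.
p6 on y → {p2, p7}.
Union after reading y: {p2, p7, p9}.
Now take the ε-closure:
From p7 via ε: add p4.
From p9 via ε: add p16.
From p4 via ε: add p3, p17.
From p17 via ε: add p14.
From p14 via ε: add p8.
No new states can be added; the closed set is {p2, p3, p4, p7, p8, p9, p14, p16, p17}.

{p2, p3, p4, p7, p8, p9, p14, p16, p17}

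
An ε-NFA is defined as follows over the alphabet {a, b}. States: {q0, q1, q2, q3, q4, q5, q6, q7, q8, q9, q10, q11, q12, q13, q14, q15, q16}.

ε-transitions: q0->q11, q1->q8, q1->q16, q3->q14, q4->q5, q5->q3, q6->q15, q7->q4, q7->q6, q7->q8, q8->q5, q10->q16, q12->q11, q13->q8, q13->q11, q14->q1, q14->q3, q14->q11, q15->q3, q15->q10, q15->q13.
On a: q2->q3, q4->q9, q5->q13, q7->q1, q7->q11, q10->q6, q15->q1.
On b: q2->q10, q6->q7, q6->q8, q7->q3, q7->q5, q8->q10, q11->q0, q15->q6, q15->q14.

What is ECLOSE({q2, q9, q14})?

{q1, q2, q3, q5, q8, q9, q11, q14, q16}

Start with {q2, q9, q14}.
From q14 via ε: add q1, q3, q11.
From q1 via ε: add q8, q16.
From q8 via ε: add q5.
No new states can be added; the closed set is {q1, q2, q3, q5, q8, q9, q11, q14, q16}.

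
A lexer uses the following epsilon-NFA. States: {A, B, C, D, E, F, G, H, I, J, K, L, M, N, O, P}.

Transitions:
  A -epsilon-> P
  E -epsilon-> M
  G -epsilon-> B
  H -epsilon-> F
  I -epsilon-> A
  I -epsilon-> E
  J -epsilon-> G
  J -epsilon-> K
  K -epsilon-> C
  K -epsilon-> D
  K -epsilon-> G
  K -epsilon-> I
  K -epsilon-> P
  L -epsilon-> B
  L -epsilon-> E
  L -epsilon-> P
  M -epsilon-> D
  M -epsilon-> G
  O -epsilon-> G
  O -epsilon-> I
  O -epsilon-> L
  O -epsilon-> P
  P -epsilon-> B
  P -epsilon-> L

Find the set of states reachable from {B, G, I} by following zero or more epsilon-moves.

{A, B, D, E, G, I, L, M, P}

Start with {B, G, I}.
From I via epsilon: add A, E.
From A via epsilon: add P.
From E via epsilon: add M.
From M via epsilon: add D.
From P via epsilon: add L.
No new states can be added; the closed set is {A, B, D, E, G, I, L, M, P}.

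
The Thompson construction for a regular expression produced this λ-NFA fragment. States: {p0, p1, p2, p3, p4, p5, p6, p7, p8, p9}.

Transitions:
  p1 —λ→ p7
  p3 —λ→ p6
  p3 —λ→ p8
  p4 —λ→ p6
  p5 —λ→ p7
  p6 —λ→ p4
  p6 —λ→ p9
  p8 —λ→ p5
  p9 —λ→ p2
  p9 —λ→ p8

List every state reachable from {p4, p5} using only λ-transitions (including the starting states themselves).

Start with {p4, p5}.
From p4 via λ: add p6.
From p5 via λ: add p7.
From p6 via λ: add p9.
From p9 via λ: add p2, p8.
No new states can be added; the closed set is {p2, p4, p5, p6, p7, p8, p9}.

{p2, p4, p5, p6, p7, p8, p9}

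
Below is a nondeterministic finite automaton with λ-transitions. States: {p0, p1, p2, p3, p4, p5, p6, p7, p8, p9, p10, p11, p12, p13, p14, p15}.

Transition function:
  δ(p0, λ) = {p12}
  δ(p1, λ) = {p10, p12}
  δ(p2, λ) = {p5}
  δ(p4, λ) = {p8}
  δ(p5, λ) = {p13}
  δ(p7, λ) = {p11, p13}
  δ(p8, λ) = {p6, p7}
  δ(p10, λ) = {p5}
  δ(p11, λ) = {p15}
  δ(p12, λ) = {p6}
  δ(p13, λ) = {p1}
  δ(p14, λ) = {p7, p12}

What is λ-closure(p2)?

Start with {p2}.
From p2 via λ: add p5.
From p5 via λ: add p13.
From p13 via λ: add p1.
From p1 via λ: add p10, p12.
From p12 via λ: add p6.
No new states can be added; the closed set is {p1, p2, p5, p6, p10, p12, p13}.

{p1, p2, p5, p6, p10, p12, p13}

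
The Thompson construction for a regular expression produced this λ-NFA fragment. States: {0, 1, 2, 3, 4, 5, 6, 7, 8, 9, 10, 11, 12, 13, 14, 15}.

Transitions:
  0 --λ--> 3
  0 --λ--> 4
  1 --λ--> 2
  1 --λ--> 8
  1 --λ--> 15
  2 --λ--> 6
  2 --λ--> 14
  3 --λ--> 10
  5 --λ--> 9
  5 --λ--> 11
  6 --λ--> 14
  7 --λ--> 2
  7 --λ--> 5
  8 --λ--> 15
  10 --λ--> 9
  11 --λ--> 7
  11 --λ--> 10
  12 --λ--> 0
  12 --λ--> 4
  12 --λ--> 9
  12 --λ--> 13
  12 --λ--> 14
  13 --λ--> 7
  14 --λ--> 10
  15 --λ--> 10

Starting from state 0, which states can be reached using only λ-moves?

Start with {0}.
From 0 via λ: add 3, 4.
From 3 via λ: add 10.
From 10 via λ: add 9.
No new states can be added; the closed set is {0, 3, 4, 9, 10}.

{0, 3, 4, 9, 10}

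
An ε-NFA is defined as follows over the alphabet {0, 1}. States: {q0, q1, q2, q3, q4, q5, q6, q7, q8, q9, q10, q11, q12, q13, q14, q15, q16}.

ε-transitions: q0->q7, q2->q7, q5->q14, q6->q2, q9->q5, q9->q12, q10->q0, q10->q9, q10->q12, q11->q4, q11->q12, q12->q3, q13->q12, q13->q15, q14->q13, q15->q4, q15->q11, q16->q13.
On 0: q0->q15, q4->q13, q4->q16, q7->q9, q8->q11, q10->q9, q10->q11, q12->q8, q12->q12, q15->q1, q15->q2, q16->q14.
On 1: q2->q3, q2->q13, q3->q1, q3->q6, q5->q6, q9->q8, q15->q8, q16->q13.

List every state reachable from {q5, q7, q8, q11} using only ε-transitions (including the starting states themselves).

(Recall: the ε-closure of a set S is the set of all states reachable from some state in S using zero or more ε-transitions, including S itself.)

{q3, q4, q5, q7, q8, q11, q12, q13, q14, q15}

Start with {q5, q7, q8, q11}.
From q5 via ε: add q14.
From q11 via ε: add q4, q12.
From q12 via ε: add q3.
From q14 via ε: add q13.
From q13 via ε: add q15.
No new states can be added; the closed set is {q3, q4, q5, q7, q8, q11, q12, q13, q14, q15}.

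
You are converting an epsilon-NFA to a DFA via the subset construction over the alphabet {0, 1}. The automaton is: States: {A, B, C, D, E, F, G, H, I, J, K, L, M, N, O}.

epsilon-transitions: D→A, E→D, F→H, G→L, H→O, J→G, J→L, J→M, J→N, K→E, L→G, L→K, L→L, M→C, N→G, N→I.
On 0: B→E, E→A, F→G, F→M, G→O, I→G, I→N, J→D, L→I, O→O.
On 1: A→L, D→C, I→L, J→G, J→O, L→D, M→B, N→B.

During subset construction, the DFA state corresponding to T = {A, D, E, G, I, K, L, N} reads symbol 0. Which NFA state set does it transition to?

{A, D, E, G, I, K, L, N, O}

E on 0 → {A}.
G on 0 → {O}.
I on 0 → {G, N}.
L on 0 → {I}.
No 0-transition from A, D, K, N.
Union after reading 0: {A, G, I, N, O}.
Now take the epsilon-closure:
From G via epsilon: add L.
From L via epsilon: add K.
From K via epsilon: add E.
From E via epsilon: add D.
No new states can be added; the closed set is {A, D, E, G, I, K, L, N, O}.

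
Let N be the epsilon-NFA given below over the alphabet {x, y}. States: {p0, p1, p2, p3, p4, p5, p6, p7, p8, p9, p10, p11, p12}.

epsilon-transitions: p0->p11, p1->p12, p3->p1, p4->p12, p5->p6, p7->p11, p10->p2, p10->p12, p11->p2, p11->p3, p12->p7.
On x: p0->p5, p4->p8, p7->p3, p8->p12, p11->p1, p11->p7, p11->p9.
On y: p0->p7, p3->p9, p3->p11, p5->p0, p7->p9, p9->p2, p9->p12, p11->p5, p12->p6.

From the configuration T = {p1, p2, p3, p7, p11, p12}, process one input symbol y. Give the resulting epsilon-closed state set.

{p1, p2, p3, p5, p6, p7, p9, p11, p12}

p3 on y → {p9, p11}.
p7 on y → {p9}.
p11 on y → {p5}.
p12 on y → {p6}.
No y-transition from p1, p2.
Union after reading y: {p5, p6, p9, p11}.
Now take the epsilon-closure:
From p11 via epsilon: add p2, p3.
From p3 via epsilon: add p1.
From p1 via epsilon: add p12.
From p12 via epsilon: add p7.
No new states can be added; the closed set is {p1, p2, p3, p5, p6, p7, p9, p11, p12}.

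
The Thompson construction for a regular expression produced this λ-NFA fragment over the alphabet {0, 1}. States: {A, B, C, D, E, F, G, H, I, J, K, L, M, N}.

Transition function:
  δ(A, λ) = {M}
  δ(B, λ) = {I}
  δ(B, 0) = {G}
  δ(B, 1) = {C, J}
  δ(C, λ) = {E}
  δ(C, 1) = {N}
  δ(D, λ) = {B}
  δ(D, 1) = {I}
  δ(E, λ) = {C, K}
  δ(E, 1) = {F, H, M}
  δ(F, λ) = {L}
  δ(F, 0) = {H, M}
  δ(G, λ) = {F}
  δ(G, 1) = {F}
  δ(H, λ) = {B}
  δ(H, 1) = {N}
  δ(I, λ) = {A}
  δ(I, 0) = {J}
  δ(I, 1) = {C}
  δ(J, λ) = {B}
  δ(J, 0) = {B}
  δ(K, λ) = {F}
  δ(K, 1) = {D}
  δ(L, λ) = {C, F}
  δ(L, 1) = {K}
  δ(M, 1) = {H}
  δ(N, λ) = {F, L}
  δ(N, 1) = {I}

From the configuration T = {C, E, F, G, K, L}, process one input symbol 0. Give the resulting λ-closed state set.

{A, B, H, I, M}

F on 0 → {H, M}.
No 0-transition from C, E, G, K, L.
Union after reading 0: {H, M}.
Now take the λ-closure:
From H via λ: add B.
From B via λ: add I.
From I via λ: add A.
No new states can be added; the closed set is {A, B, H, I, M}.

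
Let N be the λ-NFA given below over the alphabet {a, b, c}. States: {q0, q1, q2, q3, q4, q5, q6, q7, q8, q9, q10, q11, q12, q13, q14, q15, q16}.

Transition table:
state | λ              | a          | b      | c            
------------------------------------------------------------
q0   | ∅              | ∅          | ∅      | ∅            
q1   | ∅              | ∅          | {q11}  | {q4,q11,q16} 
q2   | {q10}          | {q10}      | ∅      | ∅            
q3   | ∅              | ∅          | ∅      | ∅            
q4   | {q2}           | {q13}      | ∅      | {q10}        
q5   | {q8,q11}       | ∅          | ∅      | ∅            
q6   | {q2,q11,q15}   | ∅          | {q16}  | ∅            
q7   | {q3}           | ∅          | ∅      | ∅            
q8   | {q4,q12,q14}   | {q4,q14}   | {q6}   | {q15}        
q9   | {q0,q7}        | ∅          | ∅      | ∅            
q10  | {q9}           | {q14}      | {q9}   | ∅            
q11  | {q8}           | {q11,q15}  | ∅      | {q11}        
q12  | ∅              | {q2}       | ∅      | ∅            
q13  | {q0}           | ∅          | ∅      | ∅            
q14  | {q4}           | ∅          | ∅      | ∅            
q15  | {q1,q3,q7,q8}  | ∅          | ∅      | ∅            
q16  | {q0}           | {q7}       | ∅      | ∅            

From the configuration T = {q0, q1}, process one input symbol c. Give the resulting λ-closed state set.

q1 on c → {q4, q11, q16}.
No c-transition from q0.
Union after reading c: {q4, q11, q16}.
Now take the λ-closure:
From q4 via λ: add q2.
From q11 via λ: add q8.
From q16 via λ: add q0.
From q2 via λ: add q10.
From q8 via λ: add q12, q14.
From q10 via λ: add q9.
From q9 via λ: add q7.
From q7 via λ: add q3.
No new states can be added; the closed set is {q0, q2, q3, q4, q7, q8, q9, q10, q11, q12, q14, q16}.

{q0, q2, q3, q4, q7, q8, q9, q10, q11, q12, q14, q16}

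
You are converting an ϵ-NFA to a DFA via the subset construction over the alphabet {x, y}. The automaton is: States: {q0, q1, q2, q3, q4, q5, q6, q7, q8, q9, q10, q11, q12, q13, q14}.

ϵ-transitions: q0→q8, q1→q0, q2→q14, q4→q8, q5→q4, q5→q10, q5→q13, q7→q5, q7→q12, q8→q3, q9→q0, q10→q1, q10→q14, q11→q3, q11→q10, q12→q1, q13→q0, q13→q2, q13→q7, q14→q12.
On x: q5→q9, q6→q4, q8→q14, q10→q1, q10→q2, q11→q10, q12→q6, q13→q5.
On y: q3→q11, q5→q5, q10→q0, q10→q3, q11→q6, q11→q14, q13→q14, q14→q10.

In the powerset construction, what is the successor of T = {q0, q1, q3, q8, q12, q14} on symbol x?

{q0, q1, q3, q6, q8, q12, q14}

q8 on x → {q14}.
q12 on x → {q6}.
No x-transition from q0, q1, q3, q14.
Union after reading x: {q6, q14}.
Now take the ϵ-closure:
From q14 via ϵ: add q12.
From q12 via ϵ: add q1.
From q1 via ϵ: add q0.
From q0 via ϵ: add q8.
From q8 via ϵ: add q3.
No new states can be added; the closed set is {q0, q1, q3, q6, q8, q12, q14}.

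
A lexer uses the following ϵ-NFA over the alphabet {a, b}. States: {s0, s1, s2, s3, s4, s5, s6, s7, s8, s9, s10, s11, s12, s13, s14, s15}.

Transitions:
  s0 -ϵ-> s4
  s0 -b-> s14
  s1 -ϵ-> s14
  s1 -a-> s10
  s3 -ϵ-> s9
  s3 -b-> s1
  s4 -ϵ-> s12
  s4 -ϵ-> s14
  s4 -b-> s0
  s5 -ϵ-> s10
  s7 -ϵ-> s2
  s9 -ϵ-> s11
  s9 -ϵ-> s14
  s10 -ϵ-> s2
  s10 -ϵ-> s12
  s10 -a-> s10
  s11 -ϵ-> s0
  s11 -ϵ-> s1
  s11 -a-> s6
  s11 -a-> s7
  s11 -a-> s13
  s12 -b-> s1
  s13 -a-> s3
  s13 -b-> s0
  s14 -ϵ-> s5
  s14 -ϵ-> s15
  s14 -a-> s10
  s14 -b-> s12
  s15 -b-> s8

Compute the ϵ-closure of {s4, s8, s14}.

Start with {s4, s8, s14}.
From s4 via ϵ: add s12.
From s14 via ϵ: add s5, s15.
From s5 via ϵ: add s10.
From s10 via ϵ: add s2.
No new states can be added; the closed set is {s2, s4, s5, s8, s10, s12, s14, s15}.

{s2, s4, s5, s8, s10, s12, s14, s15}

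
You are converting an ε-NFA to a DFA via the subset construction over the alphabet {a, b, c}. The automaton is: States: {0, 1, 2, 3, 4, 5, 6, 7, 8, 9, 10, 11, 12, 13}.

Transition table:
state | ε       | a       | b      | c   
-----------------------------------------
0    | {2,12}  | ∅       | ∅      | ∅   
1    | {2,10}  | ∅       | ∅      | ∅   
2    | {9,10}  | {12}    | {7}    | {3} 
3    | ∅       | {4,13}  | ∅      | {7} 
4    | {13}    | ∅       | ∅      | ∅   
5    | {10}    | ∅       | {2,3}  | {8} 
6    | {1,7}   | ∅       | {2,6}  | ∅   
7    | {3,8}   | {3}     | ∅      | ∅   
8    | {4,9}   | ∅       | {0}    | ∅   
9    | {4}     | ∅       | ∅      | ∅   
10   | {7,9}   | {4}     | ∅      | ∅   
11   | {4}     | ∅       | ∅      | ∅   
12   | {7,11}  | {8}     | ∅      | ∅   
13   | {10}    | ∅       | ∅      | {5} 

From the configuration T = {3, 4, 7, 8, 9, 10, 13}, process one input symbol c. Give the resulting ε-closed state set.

3 on c → {7}.
13 on c → {5}.
No c-transition from 4, 7, 8, 9, 10.
Union after reading c: {5, 7}.
Now take the ε-closure:
From 5 via ε: add 10.
From 7 via ε: add 3, 8.
From 8 via ε: add 4, 9.
From 4 via ε: add 13.
No new states can be added; the closed set is {3, 4, 5, 7, 8, 9, 10, 13}.

{3, 4, 5, 7, 8, 9, 10, 13}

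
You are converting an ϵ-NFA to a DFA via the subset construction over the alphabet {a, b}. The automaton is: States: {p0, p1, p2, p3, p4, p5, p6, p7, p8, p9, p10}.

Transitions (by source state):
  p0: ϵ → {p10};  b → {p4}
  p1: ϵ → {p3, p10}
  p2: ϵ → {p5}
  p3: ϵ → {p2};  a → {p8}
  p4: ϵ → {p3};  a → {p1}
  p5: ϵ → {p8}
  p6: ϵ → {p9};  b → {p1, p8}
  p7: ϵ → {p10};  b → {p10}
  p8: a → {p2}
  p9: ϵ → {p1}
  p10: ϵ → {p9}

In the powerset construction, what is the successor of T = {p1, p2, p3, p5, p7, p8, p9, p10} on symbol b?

p7 on b → {p10}.
No b-transition from p1, p2, p3, p5, p8, p9, p10.
Union after reading b: {p10}.
Now take the ϵ-closure:
From p10 via ϵ: add p9.
From p9 via ϵ: add p1.
From p1 via ϵ: add p3.
From p3 via ϵ: add p2.
From p2 via ϵ: add p5.
From p5 via ϵ: add p8.
No new states can be added; the closed set is {p1, p2, p3, p5, p8, p9, p10}.

{p1, p2, p3, p5, p8, p9, p10}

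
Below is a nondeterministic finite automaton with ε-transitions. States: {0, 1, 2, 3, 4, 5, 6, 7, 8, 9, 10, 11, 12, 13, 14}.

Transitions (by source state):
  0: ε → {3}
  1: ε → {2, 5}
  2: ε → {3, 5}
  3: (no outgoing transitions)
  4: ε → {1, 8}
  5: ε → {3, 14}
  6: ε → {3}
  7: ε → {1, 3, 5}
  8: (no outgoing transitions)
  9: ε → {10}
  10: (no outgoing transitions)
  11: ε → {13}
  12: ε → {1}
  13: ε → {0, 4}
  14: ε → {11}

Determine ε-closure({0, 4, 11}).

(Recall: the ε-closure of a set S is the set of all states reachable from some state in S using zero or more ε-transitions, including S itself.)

Start with {0, 4, 11}.
From 0 via ε: add 3.
From 4 via ε: add 1, 8.
From 11 via ε: add 13.
From 1 via ε: add 2, 5.
From 5 via ε: add 14.
No new states can be added; the closed set is {0, 1, 2, 3, 4, 5, 8, 11, 13, 14}.

{0, 1, 2, 3, 4, 5, 8, 11, 13, 14}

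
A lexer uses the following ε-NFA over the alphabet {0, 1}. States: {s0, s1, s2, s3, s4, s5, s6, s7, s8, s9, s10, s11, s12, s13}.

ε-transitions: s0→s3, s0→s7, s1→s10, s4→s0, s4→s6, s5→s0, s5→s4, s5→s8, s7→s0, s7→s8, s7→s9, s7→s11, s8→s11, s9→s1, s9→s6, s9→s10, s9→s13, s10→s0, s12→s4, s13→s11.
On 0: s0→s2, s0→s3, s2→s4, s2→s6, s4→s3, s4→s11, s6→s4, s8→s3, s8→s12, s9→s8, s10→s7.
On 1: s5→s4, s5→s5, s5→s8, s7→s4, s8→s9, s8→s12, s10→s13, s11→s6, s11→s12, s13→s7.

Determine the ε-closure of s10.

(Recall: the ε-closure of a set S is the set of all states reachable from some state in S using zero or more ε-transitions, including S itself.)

{s0, s1, s3, s6, s7, s8, s9, s10, s11, s13}

Start with {s10}.
From s10 via ε: add s0.
From s0 via ε: add s3, s7.
From s7 via ε: add s8, s9, s11.
From s9 via ε: add s1, s6, s13.
No new states can be added; the closed set is {s0, s1, s3, s6, s7, s8, s9, s10, s11, s13}.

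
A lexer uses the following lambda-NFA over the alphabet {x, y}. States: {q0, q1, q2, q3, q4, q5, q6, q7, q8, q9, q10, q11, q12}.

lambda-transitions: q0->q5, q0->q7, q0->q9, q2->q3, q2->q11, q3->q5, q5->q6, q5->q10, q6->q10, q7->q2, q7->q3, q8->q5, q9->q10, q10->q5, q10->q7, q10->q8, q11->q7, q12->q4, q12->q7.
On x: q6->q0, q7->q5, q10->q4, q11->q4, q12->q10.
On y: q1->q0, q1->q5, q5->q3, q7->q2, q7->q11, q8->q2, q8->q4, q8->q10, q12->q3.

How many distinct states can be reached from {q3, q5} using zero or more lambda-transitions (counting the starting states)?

Start with {q3, q5}.
From q5 via lambda: add q6, q10.
From q10 via lambda: add q7, q8.
From q7 via lambda: add q2.
From q2 via lambda: add q11.
lambda-closure = {q2, q3, q5, q6, q7, q8, q10, q11}, which has 8 states.

8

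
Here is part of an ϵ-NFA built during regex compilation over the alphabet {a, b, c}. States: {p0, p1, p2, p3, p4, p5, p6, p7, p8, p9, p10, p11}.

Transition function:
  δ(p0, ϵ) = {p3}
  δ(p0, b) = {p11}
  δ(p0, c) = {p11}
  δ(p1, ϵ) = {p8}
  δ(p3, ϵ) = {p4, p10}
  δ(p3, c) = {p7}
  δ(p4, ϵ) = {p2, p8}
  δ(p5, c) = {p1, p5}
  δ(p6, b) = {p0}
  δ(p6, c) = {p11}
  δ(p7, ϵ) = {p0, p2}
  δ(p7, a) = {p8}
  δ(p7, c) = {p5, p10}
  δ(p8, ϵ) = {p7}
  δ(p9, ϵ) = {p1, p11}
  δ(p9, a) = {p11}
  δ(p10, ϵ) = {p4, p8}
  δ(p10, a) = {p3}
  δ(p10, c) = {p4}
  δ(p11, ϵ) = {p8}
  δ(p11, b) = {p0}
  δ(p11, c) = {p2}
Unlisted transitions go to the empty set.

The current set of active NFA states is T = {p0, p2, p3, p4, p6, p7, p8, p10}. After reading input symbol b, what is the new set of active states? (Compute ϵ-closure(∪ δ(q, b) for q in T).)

p0 on b → {p11}.
p6 on b → {p0}.
No b-transition from p2, p3, p4, p7, p8, p10.
Union after reading b: {p0, p11}.
Now take the ϵ-closure:
From p0 via ϵ: add p3.
From p11 via ϵ: add p8.
From p3 via ϵ: add p4, p10.
From p8 via ϵ: add p7.
From p4 via ϵ: add p2.
No new states can be added; the closed set is {p0, p2, p3, p4, p7, p8, p10, p11}.

{p0, p2, p3, p4, p7, p8, p10, p11}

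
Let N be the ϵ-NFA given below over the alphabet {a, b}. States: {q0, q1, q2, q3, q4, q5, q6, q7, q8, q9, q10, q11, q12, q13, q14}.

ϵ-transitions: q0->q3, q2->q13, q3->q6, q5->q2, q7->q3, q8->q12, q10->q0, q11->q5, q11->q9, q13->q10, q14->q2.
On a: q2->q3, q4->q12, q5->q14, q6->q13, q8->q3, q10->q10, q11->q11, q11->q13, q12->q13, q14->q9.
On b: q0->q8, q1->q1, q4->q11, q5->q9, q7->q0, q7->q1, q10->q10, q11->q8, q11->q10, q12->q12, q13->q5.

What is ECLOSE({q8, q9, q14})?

Start with {q8, q9, q14}.
From q8 via ϵ: add q12.
From q14 via ϵ: add q2.
From q2 via ϵ: add q13.
From q13 via ϵ: add q10.
From q10 via ϵ: add q0.
From q0 via ϵ: add q3.
From q3 via ϵ: add q6.
No new states can be added; the closed set is {q0, q2, q3, q6, q8, q9, q10, q12, q13, q14}.

{q0, q2, q3, q6, q8, q9, q10, q12, q13, q14}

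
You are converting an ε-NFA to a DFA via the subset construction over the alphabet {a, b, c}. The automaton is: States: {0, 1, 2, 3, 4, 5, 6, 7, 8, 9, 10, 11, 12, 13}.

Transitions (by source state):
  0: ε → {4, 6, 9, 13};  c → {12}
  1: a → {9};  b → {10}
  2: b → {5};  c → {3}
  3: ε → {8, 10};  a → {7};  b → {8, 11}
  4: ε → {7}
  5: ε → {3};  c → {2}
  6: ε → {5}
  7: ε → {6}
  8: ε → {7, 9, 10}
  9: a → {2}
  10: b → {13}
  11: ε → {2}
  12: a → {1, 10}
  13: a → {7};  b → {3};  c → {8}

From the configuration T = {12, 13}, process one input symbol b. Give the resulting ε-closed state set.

13 on b → {3}.
No b-transition from 12.
Union after reading b: {3}.
Now take the ε-closure:
From 3 via ε: add 8, 10.
From 8 via ε: add 7, 9.
From 7 via ε: add 6.
From 6 via ε: add 5.
No new states can be added; the closed set is {3, 5, 6, 7, 8, 9, 10}.

{3, 5, 6, 7, 8, 9, 10}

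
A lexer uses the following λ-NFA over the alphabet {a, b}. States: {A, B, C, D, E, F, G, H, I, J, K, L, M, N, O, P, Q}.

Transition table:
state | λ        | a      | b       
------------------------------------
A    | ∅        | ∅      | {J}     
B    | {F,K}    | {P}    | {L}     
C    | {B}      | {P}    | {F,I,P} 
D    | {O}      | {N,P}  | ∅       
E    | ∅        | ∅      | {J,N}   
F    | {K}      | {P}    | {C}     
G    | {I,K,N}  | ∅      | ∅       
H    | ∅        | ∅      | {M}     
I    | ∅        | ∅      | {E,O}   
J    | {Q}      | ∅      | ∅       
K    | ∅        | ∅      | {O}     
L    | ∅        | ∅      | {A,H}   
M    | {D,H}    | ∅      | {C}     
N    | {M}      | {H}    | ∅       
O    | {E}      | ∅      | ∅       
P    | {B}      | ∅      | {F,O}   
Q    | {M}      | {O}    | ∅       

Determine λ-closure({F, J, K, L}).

Start with {F, J, K, L}.
From J via λ: add Q.
From Q via λ: add M.
From M via λ: add D, H.
From D via λ: add O.
From O via λ: add E.
No new states can be added; the closed set is {D, E, F, H, J, K, L, M, O, Q}.

{D, E, F, H, J, K, L, M, O, Q}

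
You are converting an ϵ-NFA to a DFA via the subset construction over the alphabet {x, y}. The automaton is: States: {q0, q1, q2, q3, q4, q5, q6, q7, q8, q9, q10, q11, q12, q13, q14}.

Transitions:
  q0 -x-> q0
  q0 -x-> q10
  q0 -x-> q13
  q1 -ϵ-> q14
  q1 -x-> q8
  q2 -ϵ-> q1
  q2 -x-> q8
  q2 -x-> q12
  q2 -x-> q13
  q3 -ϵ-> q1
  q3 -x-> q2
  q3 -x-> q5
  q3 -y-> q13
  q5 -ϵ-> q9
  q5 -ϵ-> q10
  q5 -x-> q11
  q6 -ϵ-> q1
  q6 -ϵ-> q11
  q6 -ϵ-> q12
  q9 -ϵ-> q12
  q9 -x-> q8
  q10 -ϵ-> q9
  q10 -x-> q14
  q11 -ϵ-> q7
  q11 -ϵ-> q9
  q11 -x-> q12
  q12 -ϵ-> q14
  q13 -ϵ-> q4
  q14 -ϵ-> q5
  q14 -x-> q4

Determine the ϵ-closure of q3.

{q1, q3, q5, q9, q10, q12, q14}

Start with {q3}.
From q3 via ϵ: add q1.
From q1 via ϵ: add q14.
From q14 via ϵ: add q5.
From q5 via ϵ: add q9, q10.
From q9 via ϵ: add q12.
No new states can be added; the closed set is {q1, q3, q5, q9, q10, q12, q14}.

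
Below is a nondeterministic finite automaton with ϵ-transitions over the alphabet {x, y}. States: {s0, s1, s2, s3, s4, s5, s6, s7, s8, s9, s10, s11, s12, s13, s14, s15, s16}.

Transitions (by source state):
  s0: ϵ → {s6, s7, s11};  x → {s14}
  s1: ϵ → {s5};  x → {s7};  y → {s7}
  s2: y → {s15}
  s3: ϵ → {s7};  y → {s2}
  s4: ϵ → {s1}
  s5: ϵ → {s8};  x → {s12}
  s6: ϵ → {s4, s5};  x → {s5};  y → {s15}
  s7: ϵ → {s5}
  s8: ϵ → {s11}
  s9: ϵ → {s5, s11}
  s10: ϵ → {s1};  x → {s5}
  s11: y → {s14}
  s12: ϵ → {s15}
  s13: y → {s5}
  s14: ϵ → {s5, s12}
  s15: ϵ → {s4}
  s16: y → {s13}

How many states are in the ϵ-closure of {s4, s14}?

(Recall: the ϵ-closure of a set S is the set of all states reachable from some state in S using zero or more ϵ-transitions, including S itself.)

8

Start with {s4, s14}.
From s4 via ϵ: add s1.
From s14 via ϵ: add s5, s12.
From s5 via ϵ: add s8.
From s12 via ϵ: add s15.
From s8 via ϵ: add s11.
ϵ-closure = {s1, s4, s5, s8, s11, s12, s14, s15}, which has 8 states.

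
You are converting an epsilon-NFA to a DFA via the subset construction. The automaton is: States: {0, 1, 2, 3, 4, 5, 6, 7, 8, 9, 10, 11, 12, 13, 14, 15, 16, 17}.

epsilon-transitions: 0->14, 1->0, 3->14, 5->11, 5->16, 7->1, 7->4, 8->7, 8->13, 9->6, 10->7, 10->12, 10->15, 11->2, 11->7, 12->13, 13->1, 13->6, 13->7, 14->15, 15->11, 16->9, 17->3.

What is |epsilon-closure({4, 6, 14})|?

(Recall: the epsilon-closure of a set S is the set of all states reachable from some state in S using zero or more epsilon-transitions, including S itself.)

9

Start with {4, 6, 14}.
From 14 via epsilon: add 15.
From 15 via epsilon: add 11.
From 11 via epsilon: add 2, 7.
From 7 via epsilon: add 1.
From 1 via epsilon: add 0.
epsilon-closure = {0, 1, 2, 4, 6, 7, 11, 14, 15}, which has 9 states.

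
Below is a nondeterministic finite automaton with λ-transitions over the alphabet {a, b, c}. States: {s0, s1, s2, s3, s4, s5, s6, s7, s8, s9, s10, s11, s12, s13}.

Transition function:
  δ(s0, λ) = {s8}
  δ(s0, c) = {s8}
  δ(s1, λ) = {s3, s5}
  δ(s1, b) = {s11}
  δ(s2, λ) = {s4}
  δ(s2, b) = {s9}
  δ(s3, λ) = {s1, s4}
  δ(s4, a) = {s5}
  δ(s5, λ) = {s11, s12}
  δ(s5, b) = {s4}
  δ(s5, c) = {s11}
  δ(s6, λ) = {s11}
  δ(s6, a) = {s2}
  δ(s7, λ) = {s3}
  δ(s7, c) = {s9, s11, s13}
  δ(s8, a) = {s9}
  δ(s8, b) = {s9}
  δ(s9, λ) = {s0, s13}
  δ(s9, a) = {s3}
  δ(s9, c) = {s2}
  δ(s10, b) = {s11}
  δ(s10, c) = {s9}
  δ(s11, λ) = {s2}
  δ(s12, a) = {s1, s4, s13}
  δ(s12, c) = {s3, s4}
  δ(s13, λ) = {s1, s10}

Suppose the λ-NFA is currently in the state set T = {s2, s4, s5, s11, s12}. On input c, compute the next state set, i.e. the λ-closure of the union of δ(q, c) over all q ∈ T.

{s1, s2, s3, s4, s5, s11, s12}

s5 on c → {s11}.
s12 on c → {s3, s4}.
No c-transition from s2, s4, s11.
Union after reading c: {s3, s4, s11}.
Now take the λ-closure:
From s3 via λ: add s1.
From s11 via λ: add s2.
From s1 via λ: add s5.
From s5 via λ: add s12.
No new states can be added; the closed set is {s1, s2, s3, s4, s5, s11, s12}.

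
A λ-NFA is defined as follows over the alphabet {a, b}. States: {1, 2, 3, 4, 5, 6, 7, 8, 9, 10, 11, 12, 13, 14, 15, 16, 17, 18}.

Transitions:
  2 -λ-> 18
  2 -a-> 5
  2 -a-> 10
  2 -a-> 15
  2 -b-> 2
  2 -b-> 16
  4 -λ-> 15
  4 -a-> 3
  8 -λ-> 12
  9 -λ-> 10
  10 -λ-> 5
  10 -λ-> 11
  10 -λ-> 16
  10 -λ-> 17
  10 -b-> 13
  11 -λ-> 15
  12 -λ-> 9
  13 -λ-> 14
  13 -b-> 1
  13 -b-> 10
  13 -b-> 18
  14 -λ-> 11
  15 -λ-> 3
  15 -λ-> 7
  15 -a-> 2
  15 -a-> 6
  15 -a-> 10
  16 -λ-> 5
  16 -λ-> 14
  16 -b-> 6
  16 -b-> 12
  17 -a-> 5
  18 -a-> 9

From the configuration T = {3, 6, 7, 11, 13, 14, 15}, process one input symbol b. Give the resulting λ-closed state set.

{1, 3, 5, 7, 10, 11, 14, 15, 16, 17, 18}

13 on b → {1, 10, 18}.
No b-transition from 3, 6, 7, 11, 14, 15.
Union after reading b: {1, 10, 18}.
Now take the λ-closure:
From 10 via λ: add 5, 11, 16, 17.
From 11 via λ: add 15.
From 16 via λ: add 14.
From 15 via λ: add 3, 7.
No new states can be added; the closed set is {1, 3, 5, 7, 10, 11, 14, 15, 16, 17, 18}.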